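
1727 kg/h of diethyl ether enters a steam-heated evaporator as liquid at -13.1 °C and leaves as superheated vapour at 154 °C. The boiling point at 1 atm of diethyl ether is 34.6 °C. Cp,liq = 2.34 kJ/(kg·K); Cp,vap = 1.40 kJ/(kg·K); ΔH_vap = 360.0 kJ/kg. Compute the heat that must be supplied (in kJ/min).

liquid -13.1→34.6 °C: 111.62 kJ/kg
vaporisation at 34.6 °C: 360 kJ/kg
vapour 34.6→154 °C: 167.16 kJ/kg
Δh = 111.62 + 360 + 167.16 = 638.78 kJ/kg
Q = ṁ·Δh = 1727 kg/h × 638.78 kJ/kg = 1.1032e+06 kJ/h
|Q| = 306.44 kW = 18386 kJ/min

Q = 18400 kJ/min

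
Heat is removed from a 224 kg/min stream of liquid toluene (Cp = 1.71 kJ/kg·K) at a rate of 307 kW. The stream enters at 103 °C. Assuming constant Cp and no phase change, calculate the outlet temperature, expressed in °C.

Q = 307 kW = 18420 kJ/min
ΔT = Q/(ṁ·Cp) = 18420/(224×1.71) = 48.089 K
T_out = 103 − 48.089 = 54.911 °C

T_out = 54.9 °C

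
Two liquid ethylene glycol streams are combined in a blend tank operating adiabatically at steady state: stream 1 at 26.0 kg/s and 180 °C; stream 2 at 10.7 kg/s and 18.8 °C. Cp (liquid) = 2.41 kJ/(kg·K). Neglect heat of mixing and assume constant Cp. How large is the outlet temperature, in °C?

T_out = 133 °C

Energy balance with Q = 0: Σ ṁᵢCp,ᵢ(T_out − Tᵢ) = 0
Σ ṁᵢCp,ᵢTᵢ = 26.0×2.41×180 + 10.7×2.41×18.8 = 11764
Σ ṁᵢCp,ᵢ = 26.0×2.41 + 10.7×2.41 = 88.447
T_out = 11764 / 88.447 = 133 °C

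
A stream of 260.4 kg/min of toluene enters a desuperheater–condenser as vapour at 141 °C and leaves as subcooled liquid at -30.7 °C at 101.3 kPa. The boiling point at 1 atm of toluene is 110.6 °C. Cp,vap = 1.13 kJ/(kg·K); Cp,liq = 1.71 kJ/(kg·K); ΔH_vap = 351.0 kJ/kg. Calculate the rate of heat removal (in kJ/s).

vapour 141→110.6 °C: -34.352 kJ/kg
condensation at 110.6 °C: -351 kJ/kg
liquid 110.6→-30.7 °C: -241.62 kJ/kg
Δh = -34.352 + -351 + -241.62 = -626.97 kJ/kg
Q = ṁ·Δh = 260.4 kg/min × -626.97 kJ/kg = -163260 kJ/min
|Q| = 2721.1 kW

Q_c = 2720 kJ/s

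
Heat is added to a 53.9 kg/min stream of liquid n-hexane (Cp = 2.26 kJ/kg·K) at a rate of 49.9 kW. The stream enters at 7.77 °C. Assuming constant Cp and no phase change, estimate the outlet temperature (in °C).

T_out = 32.3 °C

Q = 49.9 kW = 2994 kJ/min
ΔT = Q/(ṁ·Cp) = 2994/(53.9×2.26) = 24.578 K
T_out = 7.77 + 24.578 = 32.348 °C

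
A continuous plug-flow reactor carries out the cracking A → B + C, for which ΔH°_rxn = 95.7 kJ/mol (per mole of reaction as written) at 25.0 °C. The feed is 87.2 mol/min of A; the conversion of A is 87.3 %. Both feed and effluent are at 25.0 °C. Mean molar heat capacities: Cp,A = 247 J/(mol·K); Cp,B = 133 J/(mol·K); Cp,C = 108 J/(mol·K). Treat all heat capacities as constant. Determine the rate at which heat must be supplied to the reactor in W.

Q_in = 121000 W

Extent of reaction ξ = 0.873 × 87.2 = 76.126 mol/min
Reaction term: ξ·ΔH°_rxn = 76.126 × 95.7 = 7285.2 kJ/min
Q = ΔH = 7285.2 kJ/min = 121.42 kW
Heat supplied = 121420 W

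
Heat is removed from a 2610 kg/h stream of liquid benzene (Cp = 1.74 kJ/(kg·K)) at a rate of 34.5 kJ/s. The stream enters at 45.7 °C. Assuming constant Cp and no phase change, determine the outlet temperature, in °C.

T_out = 18.4 °C

Q = 34.5 kJ/s = 124200 kJ/h
ΔT = Q/(ṁ·Cp) = 124200/(2610×1.74) = 27.348 K
T_out = 45.7 − 27.348 = 18.352 °C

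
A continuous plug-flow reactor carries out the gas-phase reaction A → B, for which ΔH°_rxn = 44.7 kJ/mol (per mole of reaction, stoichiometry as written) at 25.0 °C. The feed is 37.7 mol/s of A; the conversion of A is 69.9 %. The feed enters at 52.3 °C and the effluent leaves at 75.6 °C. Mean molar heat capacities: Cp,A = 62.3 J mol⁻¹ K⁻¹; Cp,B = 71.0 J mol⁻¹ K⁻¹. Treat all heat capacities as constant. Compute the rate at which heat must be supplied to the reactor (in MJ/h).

Extent of reaction ξ = 0.699 × 37.7 = 26.352 mol/s
Reaction term: ξ·ΔH°_rxn = 26.352 × 44.7 = 1177.9 kJ/s
Sensible, feed 52.3→25 °C: -64.12 kJ/s
Outlet flows (mol/s): A 11.348, B 26.352
Sensible, products 25→75.6 °C: 130.45 kJ/s
Q = ΔH = 1244.3 kJ/s = 1244.3 kW
Heat supplied = 4479.4 MJ/h

Q_in = 4480 MJ/h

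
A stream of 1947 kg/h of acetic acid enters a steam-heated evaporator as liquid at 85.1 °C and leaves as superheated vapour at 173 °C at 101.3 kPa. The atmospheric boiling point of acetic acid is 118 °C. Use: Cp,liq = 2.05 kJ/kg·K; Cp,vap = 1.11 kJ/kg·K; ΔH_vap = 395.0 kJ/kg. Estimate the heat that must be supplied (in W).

liquid 85.1→118 °C: 67.445 kJ/kg
vaporisation at 118 °C: 395 kJ/kg
vapour 118→173 °C: 61.05 kJ/kg
Δh = 67.445 + 395 + 61.05 = 523.5 kJ/kg
Q = ṁ·Δh = 1947 kg/h × 523.5 kJ/kg = 1.0192e+06 kJ/h
|Q| = 283.12 kW = 283120 W

Q = 283000 W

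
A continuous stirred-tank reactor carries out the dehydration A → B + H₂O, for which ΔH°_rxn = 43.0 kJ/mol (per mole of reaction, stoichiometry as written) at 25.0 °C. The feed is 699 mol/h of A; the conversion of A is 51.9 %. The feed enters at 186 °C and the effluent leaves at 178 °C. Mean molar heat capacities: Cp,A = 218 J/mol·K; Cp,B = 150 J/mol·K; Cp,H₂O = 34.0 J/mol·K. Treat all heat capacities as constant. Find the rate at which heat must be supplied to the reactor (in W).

Q_in = 3470 W

Extent of reaction ξ = 0.519 × 699 = 362.78 mol/h
Reaction term: ξ·ΔH°_rxn = 362.78 × 43.0 = 15600 kJ/h
Sensible, feed 186→25 °C: -24534 kJ/h
Outlet flows (mol/h): A 336.22, B 362.78, H₂O 362.78
Sensible, products 25→178 °C: 21427 kJ/h
Q = ΔH = 12493 kJ/h = 3.4704 kW
Heat supplied = 3470.4 W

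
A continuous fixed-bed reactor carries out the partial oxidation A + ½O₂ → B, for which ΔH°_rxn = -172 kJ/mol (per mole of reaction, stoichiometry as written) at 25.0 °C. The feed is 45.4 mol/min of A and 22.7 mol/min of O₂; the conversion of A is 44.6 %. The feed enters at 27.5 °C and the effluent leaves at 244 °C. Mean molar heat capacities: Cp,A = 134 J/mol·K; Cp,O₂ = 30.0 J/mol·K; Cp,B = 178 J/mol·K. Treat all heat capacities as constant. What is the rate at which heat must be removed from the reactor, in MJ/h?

Extent of reaction ξ = 0.446 × 45.4 = 20.248 mol/min
Reaction term: ξ·ΔH°_rxn = 20.248 × -172 = -3482.7 kJ/min
Sensible, feed 27.5→25 °C: -16.912 kJ/min
Outlet flows (mol/min): A 25.152, O₂ 12.576, B 20.248
Sensible, products 25→244 °C: 1610 kJ/min
Q = ΔH = -1889.6 kJ/min = -31.493 kW
Heat removed = 113.38 MJ/h

Q_out = 113 MJ/h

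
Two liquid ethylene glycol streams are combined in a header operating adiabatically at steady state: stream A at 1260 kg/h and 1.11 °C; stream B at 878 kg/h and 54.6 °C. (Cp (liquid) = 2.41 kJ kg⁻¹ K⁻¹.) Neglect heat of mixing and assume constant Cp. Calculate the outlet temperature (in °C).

No heat crosses the boundary, so H_out = H_in.
T_out = Σ ṁᵢCp,ᵢTᵢ / Σ ṁᵢCp,ᵢ
      = 118900 / 5152.6 = 23.076 °C

T_out = 23.1 °C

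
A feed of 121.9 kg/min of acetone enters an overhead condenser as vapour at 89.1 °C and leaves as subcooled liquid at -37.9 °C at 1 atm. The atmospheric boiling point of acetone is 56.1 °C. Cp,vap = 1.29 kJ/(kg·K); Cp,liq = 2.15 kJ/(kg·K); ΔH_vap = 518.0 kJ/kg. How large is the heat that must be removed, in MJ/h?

Q_c = 5580 MJ/h

vapour 89.1→56.1 °C: -42.57 kJ/kg
condensation at 56.1 °C: -518 kJ/kg
liquid 56.1→-37.9 °C: -202.1 kJ/kg
Δh = -42.57 + -518 + -202.1 = -762.67 kJ/kg
Q = ṁ·Δh = 121.9 kg/min × -762.67 kJ/kg = -92969 kJ/min
|Q| = 1549.5 kW = 5578.2 MJ/h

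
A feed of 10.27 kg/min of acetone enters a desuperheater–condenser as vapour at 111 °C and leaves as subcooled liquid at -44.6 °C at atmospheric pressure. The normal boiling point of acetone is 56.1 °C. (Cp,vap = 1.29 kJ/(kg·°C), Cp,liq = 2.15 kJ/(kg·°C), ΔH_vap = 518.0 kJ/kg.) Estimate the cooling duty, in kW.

vapour 111→56.1 °C: -70.821 kJ/kg
condensation at 56.1 °C: -518 kJ/kg
liquid 56.1→-44.6 °C: -216.5 kJ/kg
Δh = -70.821 + -518 + -216.5 = -805.33 kJ/kg
Q = ṁ·Δh = 10.27 kg/min × -805.33 kJ/kg = -8270.7 kJ/min
|Q| = 137.84 kW

Q_c = 138 kW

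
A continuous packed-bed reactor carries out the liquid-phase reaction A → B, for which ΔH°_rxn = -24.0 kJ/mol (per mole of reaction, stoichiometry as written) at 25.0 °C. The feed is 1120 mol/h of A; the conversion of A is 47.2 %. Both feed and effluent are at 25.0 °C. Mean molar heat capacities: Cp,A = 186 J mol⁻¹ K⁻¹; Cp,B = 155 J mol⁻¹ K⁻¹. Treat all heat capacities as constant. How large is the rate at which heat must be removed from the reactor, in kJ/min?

Extent of reaction ξ = 0.472 × 1120 = 528.64 mol/h
Reaction term: ξ·ΔH°_rxn = 528.64 × -24.0 = -12687 kJ/h
Q = ΔH = -12687 kJ/h = -3.5243 kW
Heat removed = 211.46 kJ/min

Q_out = 211 kJ/min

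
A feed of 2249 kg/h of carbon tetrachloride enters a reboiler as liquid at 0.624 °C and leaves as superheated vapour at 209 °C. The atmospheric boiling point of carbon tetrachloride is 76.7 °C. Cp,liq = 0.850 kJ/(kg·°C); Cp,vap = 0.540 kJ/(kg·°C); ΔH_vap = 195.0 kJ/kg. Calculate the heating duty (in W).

liquid 0.624→76.7 °C: 64.665 kJ/kg
vaporisation at 76.7 °C: 195 kJ/kg
vapour 76.7→209 °C: 71.442 kJ/kg
Δh = 64.665 + 195 + 71.442 = 331.11 kJ/kg
Q = ṁ·Δh = 2249 kg/h × 331.11 kJ/kg = 744660 kJ/h
|Q| = 206.85 kW = 206850 W

Q = 207000 W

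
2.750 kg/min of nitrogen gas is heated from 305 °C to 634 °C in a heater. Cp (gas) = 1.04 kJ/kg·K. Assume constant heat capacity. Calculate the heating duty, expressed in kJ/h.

Q = ṁ·Cp·ΔT = 2.750 × 1.04 × (634 − 305) = 940.94 kJ/min
Converting: 940.94 / 60 s = 15.682 kW
Heating duty = 56456 kJ/h

Q = 56500 kJ/h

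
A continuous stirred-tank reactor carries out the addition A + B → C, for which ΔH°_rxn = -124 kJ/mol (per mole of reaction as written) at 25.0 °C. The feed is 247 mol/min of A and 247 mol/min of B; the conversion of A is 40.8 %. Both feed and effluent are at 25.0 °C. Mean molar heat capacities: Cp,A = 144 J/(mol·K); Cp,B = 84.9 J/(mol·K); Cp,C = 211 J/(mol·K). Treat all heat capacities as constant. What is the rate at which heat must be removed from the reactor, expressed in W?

Extent of reaction ξ = 0.408 × 247 = 100.78 mol/min
Reaction term: ξ·ΔH°_rxn = 100.78 × -124 = -12496 kJ/min
Q = ΔH = -12496 kJ/min = -208.27 kW
Heat removed = 208270 W

Q_out = 208000 W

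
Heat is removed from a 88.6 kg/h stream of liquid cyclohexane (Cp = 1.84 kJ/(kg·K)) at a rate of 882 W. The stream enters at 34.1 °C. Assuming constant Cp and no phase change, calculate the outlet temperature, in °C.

Q = 882 W = 3175.2 kJ/h
ΔT = Q/(ṁ·Cp) = 3175.2/(88.6×1.84) = 19.477 K
T_out = 34.1 − 19.477 = 14.623 °C

T_out = 14.6 °C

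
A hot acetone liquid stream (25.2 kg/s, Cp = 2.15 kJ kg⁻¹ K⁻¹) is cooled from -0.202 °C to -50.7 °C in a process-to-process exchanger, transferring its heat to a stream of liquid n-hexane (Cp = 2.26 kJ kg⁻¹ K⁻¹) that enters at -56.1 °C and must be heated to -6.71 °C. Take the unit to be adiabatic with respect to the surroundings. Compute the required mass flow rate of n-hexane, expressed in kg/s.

ṁ_c = 24.5 kg/s

Heat released by hot stream: Q = 25.2 × 2.15 × (-0.202 − -50.7) = 2736 kJ/s
Energy balance on cold side (adiabatic exchanger): Q = ṁ_c·Cp_c·(T_c,out − T_c,in)
ṁ_c = 2736 / [2.26 × (-6.71 − -56.1)] = 24.511 kg/s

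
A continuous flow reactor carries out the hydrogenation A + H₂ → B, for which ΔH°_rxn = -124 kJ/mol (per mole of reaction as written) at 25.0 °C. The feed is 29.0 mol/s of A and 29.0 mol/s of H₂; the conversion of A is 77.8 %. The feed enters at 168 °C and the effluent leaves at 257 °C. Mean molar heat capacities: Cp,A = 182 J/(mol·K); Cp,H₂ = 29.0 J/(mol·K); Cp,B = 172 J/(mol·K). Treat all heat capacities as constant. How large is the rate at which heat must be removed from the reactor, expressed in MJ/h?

Extent of reaction ξ = 0.778 × 29.0 = 22.562 mol/s
Reaction term: ξ·ΔH°_rxn = 22.562 × -124 = -2797.7 kJ/s
Sensible, feed 168→25 °C: -875.02 kJ/s
Outlet flows (mol/s): A 6.438, H₂ 6.438, B 22.562
Sensible, products 25→257 °C: 1215.5 kJ/s
Q = ΔH = -2457.2 kJ/s = -2457.2 kW
Heat removed = 8846.1 MJ/h

Q_out = 8850 MJ/h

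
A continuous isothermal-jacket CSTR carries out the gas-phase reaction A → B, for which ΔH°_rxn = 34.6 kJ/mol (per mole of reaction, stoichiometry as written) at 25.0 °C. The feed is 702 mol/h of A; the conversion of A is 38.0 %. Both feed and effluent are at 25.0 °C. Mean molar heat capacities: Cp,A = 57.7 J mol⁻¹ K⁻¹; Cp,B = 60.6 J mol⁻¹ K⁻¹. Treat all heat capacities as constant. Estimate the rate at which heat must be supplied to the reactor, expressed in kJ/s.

Q_in = 2.56 kJ/s

Extent of reaction ξ = 0.380 × 702 = 266.76 mol/h
Reaction term: ξ·ΔH°_rxn = 266.76 × 34.6 = 9229.9 kJ/h
Q = ΔH = 9229.9 kJ/h = 2.5639 kW
Heat supplied = 2.5639 kJ/s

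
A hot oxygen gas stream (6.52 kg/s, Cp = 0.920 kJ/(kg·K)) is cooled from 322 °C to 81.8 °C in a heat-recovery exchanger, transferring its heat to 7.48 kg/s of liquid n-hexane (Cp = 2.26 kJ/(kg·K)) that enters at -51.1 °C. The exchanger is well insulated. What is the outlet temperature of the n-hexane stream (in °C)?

Heat released by hot stream: Q = 6.52 × 0.920 × (322 − 81.8) = 1440.8 kJ/s
Energy balance on cold side (adiabatic exchanger): Q = ṁ_c·Cp_c·(T_c,out − T_c,in)
T_c,out = -51.1 + 1440.8/(7.48 × 2.26) = 34.131 °C

T_c,out = 34.1 °C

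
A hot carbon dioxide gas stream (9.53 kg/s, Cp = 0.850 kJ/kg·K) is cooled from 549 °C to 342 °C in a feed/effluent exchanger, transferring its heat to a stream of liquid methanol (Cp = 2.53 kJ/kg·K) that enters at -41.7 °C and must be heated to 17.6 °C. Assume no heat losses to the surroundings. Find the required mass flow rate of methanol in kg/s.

Heat released by hot stream: Q = 9.53 × 0.850 × (549 − 342) = 1676.8 kJ/s
Energy balance on cold side (adiabatic exchanger): Q = ṁ_c·Cp_c·(T_c,out − T_c,in)
ṁ_c = 1676.8 / [2.53 × (17.6 − -41.7)] = 11.177 kg/s

ṁ_c = 11.2 kg/s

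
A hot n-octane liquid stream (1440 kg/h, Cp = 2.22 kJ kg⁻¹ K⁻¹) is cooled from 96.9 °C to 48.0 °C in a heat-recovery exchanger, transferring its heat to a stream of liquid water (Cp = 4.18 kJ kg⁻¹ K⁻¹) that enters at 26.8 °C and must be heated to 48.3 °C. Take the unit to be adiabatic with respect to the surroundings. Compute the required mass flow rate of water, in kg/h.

ṁ_c = 1740 kg/h

Heat released by hot stream: Q = 1440 × 2.22 × (96.9 − 48.0) = 156320 kJ/h
Energy balance on cold side (adiabatic exchanger): Q = ṁ_c·Cp_c·(T_c,out − T_c,in)
ṁ_c = 156320 / [4.18 × (48.3 − 26.8)] = 1739.4 kg/h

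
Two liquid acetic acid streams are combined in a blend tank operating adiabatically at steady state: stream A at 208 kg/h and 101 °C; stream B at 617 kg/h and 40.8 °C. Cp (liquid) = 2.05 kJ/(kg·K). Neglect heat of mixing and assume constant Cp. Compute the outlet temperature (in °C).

Adiabatic, steady state ⇒ Σ ṁᵢCp,ᵢ(T_out − Tᵢ) = 0
T_out = Σ ṁᵢCp,ᵢTᵢ / Σ ṁᵢCp,ᵢ
      = 94672 / 1691.2 = 55.978 °C

T_out = 56.0 °C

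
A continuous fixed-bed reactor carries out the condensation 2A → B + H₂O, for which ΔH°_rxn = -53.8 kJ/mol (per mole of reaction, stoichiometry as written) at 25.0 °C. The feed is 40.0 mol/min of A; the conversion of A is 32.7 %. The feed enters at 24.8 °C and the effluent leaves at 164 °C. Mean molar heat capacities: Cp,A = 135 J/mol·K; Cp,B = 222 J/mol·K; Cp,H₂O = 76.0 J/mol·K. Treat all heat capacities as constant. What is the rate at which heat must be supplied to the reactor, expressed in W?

Q_in = 7090 W

Extent of reaction ξ = 0.327 × 40.0 / 2 = 6.54 mol/min
Reaction term: ξ·ΔH°_rxn = 6.54 × -53.8 = -351.85 kJ/min
Sensible, feed 24.8→25 °C: 1.08 kJ/min
Outlet flows (mol/min): A 26.92, B 6.54, H₂O 6.54
Sensible, products 25→164 °C: 776.05 kJ/min
Q = ΔH = 425.28 kJ/min = 7.088 kW
Heat supplied = 7088 W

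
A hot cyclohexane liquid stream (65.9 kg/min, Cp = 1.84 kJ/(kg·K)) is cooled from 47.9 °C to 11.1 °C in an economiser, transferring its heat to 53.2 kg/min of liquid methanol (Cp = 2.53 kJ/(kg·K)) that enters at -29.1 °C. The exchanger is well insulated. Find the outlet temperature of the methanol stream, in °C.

Heat released by hot stream: Q = 65.9 × 1.84 × (47.9 − 11.1) = 4462.2 kJ/min
Energy balance on cold side (adiabatic exchanger): Q = ṁ_c·Cp_c·(T_c,out − T_c,in)
T_c,out = -29.1 + 4462.2/(53.2 × 2.53) = 4.0527 °C

T_c,out = 4.05 °C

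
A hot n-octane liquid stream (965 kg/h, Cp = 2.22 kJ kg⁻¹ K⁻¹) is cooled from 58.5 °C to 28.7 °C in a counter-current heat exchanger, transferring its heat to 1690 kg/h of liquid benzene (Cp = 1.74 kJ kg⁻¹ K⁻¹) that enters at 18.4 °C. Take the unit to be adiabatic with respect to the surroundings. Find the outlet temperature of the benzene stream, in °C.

Heat released by hot stream: Q = 965 × 2.22 × (58.5 − 28.7) = 63841 kJ/h
Energy balance on cold side (adiabatic exchanger): Q = ṁ_c·Cp_c·(T_c,out − T_c,in)
T_c,out = 18.4 + 63841/(1690 × 1.74) = 40.11 °C

T_c,out = 40.1 °C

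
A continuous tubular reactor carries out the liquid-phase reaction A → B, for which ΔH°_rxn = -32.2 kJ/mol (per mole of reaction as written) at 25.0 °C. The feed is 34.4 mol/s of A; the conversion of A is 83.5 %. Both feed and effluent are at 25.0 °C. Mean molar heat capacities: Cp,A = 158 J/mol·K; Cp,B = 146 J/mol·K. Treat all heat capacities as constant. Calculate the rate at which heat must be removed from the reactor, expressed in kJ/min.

Extent of reaction ξ = 0.835 × 34.4 = 28.724 mol/s
Reaction term: ξ·ΔH°_rxn = 28.724 × -32.2 = -924.91 kJ/s
Q = ΔH = -924.91 kJ/s = -924.91 kW
Heat removed = 55495 kJ/min

Q_out = 55500 kJ/min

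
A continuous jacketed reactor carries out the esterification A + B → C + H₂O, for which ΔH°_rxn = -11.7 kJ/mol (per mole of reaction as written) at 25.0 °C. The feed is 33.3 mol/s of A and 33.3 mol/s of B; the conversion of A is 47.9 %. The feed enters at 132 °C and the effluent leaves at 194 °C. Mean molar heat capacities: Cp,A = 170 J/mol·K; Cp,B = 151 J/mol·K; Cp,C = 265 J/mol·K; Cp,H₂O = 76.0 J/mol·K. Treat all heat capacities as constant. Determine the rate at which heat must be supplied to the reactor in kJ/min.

Extent of reaction ξ = 0.479 × 33.3 = 15.951 mol/s
Reaction term: ξ·ΔH°_rxn = 15.951 × -11.7 = -186.62 kJ/s
Sensible, feed 132→25 °C: -1143.8 kJ/s
Outlet flows (mol/s): A 17.349, B 17.349, C 15.951, H₂O 15.951
Sensible, products 25→194 °C: 1860.4 kJ/s
Q = ΔH = 530.03 kJ/s = 530.03 kW
Heat supplied = 31802 kJ/min

Q_in = 31800 kJ/min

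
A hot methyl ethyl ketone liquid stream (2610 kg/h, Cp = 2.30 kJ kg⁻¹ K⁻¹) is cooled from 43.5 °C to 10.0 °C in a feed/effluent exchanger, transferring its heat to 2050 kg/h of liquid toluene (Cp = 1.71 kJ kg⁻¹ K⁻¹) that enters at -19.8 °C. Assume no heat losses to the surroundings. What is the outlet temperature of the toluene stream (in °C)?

Heat released by hot stream: Q = 2610 × 2.30 × (43.5 − 10.0) = 201100 kJ/h
Energy balance on cold side (adiabatic exchanger): Q = ṁ_c·Cp_c·(T_c,out − T_c,in)
T_c,out = -19.8 + 201100/(2050 × 1.71) = 37.567 °C

T_c,out = 37.6 °C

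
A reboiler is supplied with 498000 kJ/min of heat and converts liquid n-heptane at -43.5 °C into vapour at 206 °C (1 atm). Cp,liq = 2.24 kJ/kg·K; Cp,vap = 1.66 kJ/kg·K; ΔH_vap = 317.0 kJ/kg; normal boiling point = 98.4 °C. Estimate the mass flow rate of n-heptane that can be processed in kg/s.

Δh = 2.24×(98.4−-43.5) + 317.0 + 1.66×(206−98.4) = 813.47 kJ/kg
Q = 498000 kJ/min = 8300 kJ/s = 8300 kJ/s
ṁ = Q/Δh = 8300 / 813.47 = 10.203 kg/s

ṁ = 10.2 kg/s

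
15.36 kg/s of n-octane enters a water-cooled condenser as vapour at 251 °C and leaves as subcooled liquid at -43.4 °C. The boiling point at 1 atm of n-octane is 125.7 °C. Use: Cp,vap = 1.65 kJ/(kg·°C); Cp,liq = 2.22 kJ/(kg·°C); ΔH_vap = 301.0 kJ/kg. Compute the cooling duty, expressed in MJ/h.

vapour 251→125.7 °C: -206.74 kJ/kg
condensation at 125.7 °C: -301 kJ/kg
liquid 125.7→-43.4 °C: -375.4 kJ/kg
Δh = -206.74 + -301 + -375.4 = -883.15 kJ/kg
Q = ṁ·Δh = 15.36 kg/s × -883.15 kJ/kg = -13565 kJ/s
|Q| = 13565 kW = 48834 MJ/h

Q_c = 48800 MJ/h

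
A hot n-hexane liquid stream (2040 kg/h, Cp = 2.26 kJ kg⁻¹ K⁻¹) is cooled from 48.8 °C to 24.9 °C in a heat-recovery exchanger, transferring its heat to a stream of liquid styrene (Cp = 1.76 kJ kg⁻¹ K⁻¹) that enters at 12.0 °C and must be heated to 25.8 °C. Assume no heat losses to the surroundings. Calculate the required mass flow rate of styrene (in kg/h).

Heat released by hot stream: Q = 2040 × 2.26 × (48.8 − 24.9) = 110190 kJ/h
Energy balance on cold side (adiabatic exchanger): Q = ṁ_c·Cp_c·(T_c,out − T_c,in)
ṁ_c = 110190 / [1.76 × (25.8 − 12.0)] = 4536.7 kg/h

ṁ_c = 4540 kg/h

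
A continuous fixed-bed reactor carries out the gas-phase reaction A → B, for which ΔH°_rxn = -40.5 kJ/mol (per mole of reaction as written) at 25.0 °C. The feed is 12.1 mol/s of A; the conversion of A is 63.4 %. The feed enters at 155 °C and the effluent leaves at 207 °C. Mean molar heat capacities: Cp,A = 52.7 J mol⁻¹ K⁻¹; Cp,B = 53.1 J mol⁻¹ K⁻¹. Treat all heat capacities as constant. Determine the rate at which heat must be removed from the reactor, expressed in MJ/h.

Extent of reaction ξ = 0.634 × 12.1 = 7.6714 mol/s
Reaction term: ξ·ΔH°_rxn = 7.6714 × -40.5 = -310.69 kJ/s
Sensible, feed 155→25 °C: -82.897 kJ/s
Outlet flows (mol/s): A 4.4286, B 7.6714
Sensible, products 25→207 °C: 116.61 kJ/s
Q = ΔH = -276.97 kJ/s = -276.97 kW
Heat removed = 997.11 MJ/h

Q_out = 997 MJ/h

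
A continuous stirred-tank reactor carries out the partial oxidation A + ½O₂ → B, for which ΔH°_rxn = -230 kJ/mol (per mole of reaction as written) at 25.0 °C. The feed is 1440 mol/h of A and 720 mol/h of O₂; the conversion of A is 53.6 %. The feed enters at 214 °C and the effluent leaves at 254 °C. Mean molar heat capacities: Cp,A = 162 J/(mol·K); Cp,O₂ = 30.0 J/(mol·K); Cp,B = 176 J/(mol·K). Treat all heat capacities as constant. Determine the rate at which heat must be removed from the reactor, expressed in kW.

Q_out = 46.5 kW

Extent of reaction ξ = 0.536 × 1440 = 771.84 mol/h
Reaction term: ξ·ΔH°_rxn = 771.84 × -230 = -177520 kJ/h
Sensible, feed 214→25 °C: -48172 kJ/h
Outlet flows (mol/h): A 668.16, O₂ 334.08, B 771.84
Sensible, products 25→254 °C: 58191 kJ/h
Q = ΔH = -167500 kJ/h = -46.529 kW
Heat removed = 46.529 kW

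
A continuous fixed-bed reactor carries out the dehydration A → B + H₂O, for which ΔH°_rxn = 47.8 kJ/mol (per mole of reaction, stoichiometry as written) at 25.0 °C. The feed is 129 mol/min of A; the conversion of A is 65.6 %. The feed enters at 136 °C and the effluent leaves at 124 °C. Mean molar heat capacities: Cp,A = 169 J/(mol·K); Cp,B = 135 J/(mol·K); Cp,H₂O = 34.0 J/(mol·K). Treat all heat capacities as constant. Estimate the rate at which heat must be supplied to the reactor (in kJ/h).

Extent of reaction ξ = 0.656 × 129 = 84.624 mol/min
Reaction term: ξ·ΔH°_rxn = 84.624 × 47.8 = 4045 kJ/min
Sensible, feed 136→25 °C: -2419.9 kJ/min
Outlet flows (mol/min): A 44.376, B 84.624, H₂O 84.624
Sensible, products 25→124 °C: 2158.3 kJ/min
Q = ΔH = 3783.4 kJ/min = 63.057 kW
Heat supplied = 227000 kJ/h

Q_in = 227000 kJ/h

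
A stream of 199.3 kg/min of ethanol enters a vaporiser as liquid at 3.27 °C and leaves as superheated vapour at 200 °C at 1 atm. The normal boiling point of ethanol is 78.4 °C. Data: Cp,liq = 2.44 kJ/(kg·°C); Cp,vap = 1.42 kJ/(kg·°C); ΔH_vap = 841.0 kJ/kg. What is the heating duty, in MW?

liquid 3.27→78.4 °C: 183.32 kJ/kg
vaporisation at 78.4 °C: 841 kJ/kg
vapour 78.4→200 °C: 172.67 kJ/kg
Δh = 183.32 + 841 + 172.67 = 1197 kJ/kg
Q = ṁ·Δh = 199.3 kg/min × 1197 kJ/kg = 238560 kJ/min
|Q| = 3976 kW = 3.976 MW

Q = 3.98 MW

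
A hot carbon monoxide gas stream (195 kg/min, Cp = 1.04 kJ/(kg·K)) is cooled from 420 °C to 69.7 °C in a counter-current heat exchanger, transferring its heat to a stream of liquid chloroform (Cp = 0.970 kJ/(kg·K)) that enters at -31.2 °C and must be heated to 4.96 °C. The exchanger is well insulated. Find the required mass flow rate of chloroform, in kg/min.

Heat released by hot stream: Q = 195 × 1.04 × (420 − 69.7) = 71041 kJ/min
Energy balance on cold side (adiabatic exchanger): Q = ṁ_c·Cp_c·(T_c,out − T_c,in)
ṁ_c = 71041 / [0.970 × (4.96 − -31.2)] = 2025.4 kg/min

ṁ_c = 2030 kg/min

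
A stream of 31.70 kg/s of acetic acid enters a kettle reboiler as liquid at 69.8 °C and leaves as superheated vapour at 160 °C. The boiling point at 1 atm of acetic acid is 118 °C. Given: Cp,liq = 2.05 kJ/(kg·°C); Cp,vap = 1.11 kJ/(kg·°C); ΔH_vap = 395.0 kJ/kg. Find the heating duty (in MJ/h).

liquid 69.8→118 °C: 98.81 kJ/kg
vaporisation at 118 °C: 395 kJ/kg
vapour 118→160 °C: 46.62 kJ/kg
Δh = 98.81 + 395 + 46.62 = 540.43 kJ/kg
Q = ṁ·Δh = 31.70 kg/s × 540.43 kJ/kg = 17132 kJ/s
|Q| = 17132 kW = 61674 MJ/h

Q = 61700 MJ/h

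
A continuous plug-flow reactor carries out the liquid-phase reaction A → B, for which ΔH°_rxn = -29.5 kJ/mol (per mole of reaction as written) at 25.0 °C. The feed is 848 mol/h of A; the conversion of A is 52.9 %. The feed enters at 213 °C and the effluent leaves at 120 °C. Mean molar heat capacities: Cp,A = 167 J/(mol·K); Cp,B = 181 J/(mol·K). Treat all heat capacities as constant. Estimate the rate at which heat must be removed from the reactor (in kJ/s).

Q_out = 7.17 kJ/s

Extent of reaction ξ = 0.529 × 848 = 448.59 mol/h
Reaction term: ξ·ΔH°_rxn = 448.59 × -29.5 = -13233 kJ/h
Sensible, feed 213→25 °C: -26624 kJ/h
Outlet flows (mol/h): A 399.41, B 448.59
Sensible, products 25→120 °C: 14050 kJ/h
Q = ΔH = -25807 kJ/h = -7.1686 kW
Heat removed = 7.1686 kJ/s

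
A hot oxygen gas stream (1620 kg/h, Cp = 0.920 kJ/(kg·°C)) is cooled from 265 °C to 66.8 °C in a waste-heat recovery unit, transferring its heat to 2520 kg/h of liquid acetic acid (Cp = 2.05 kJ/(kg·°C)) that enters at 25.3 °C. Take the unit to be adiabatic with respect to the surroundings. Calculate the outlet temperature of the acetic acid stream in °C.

Heat released by hot stream: Q = 1620 × 0.920 × (265 − 66.8) = 295400 kJ/h
Energy balance on cold side (adiabatic exchanger): Q = ṁ_c·Cp_c·(T_c,out − T_c,in)
T_c,out = 25.3 + 295400/(2520 × 2.05) = 82.481 °C

T_c,out = 82.5 °C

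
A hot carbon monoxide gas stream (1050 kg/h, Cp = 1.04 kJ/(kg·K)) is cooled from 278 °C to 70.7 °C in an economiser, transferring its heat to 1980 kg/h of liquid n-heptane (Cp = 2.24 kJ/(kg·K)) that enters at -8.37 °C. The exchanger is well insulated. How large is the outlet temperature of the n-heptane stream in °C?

T_c,out = 42.7 °C

Heat released by hot stream: Q = 1050 × 1.04 × (278 − 70.7) = 226370 kJ/h
Energy balance on cold side (adiabatic exchanger): Q = ṁ_c·Cp_c·(T_c,out − T_c,in)
T_c,out = -8.37 + 226370/(1980 × 2.24) = 42.67 °C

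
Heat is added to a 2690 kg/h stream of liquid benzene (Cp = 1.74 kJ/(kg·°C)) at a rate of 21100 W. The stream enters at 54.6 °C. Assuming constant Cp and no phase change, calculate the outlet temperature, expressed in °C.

T_out = 70.8 °C

Q = 21100 W = 75960 kJ/h
ΔT = Q/(ṁ·Cp) = 75960/(2690×1.74) = 16.229 K
T_out = 54.6 + 16.229 = 70.829 °C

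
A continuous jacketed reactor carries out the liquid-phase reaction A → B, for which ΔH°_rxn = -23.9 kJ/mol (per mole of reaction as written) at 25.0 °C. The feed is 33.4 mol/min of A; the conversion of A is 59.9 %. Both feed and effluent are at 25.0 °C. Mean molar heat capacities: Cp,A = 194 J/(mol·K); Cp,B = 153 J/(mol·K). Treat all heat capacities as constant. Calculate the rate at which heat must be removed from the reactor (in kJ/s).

Q_out = 7.97 kJ/s

Extent of reaction ξ = 0.599 × 33.4 = 20.007 mol/min
Reaction term: ξ·ΔH°_rxn = 20.007 × -23.9 = -478.16 kJ/min
Q = ΔH = -478.16 kJ/min = -7.9693 kW
Heat removed = 7.9693 kJ/s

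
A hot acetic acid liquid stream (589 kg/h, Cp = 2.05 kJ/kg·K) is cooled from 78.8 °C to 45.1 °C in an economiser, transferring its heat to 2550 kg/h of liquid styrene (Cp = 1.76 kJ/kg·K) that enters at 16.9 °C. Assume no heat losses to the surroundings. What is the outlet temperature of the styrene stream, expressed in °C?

T_c,out = 26.0 °C

Heat released by hot stream: Q = 589 × 2.05 × (78.8 − 45.1) = 40691 kJ/h
Energy balance on cold side (adiabatic exchanger): Q = ṁ_c·Cp_c·(T_c,out − T_c,in)
T_c,out = 16.9 + 40691/(2550 × 1.76) = 25.967 °C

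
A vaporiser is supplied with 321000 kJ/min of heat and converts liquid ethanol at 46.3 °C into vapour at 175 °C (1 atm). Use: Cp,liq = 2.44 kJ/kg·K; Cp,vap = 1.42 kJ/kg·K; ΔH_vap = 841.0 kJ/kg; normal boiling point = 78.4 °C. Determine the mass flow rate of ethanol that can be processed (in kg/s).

Δh = 2.44×(78.4−46.3) + 841.0 + 1.42×(175−78.4) = 1056.5 kJ/kg
Q = 321000 kJ/min = 5350 kJ/s = 5350 kJ/s
ṁ = Q/Δh = 5350 / 1056.5 = 5.0639 kg/s

ṁ = 5.06 kg/s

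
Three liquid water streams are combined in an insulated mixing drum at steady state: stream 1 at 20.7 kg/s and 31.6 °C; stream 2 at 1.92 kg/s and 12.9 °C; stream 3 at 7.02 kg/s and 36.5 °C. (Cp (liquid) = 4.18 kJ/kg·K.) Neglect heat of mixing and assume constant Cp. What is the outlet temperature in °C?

Energy balance with Q = 0: Σ ṁᵢCp,ᵢ(T_out − Tᵢ) = 0
T_out = Σ ṁᵢCp,ᵢTᵢ / Σ ṁᵢCp,ᵢ
      = 3908.8 / 123.9 = 31.549 °C

T_out = 31.5 °C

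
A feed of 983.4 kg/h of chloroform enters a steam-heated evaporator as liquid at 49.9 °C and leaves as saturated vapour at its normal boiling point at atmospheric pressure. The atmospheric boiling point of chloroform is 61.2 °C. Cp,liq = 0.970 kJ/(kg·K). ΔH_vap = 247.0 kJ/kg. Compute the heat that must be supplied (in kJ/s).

liquid 49.9→61.2 °C: 10.961 kJ/kg
vaporisation at 61.2 °C: 247 kJ/kg
Δh = 10.961 + 247 = 257.96 kJ/kg
Q = ṁ·Δh = 983.4 kg/h × 257.96 kJ/kg = 253680 kJ/h
|Q| = 70.466 kW

Q = 70.5 kJ/s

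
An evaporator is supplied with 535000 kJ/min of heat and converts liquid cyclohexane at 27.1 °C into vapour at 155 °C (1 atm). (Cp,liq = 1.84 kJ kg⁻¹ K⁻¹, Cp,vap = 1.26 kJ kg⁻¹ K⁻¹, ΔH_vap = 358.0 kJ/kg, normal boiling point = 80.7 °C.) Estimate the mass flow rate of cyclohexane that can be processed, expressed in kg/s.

Δh = 1.84×(80.7−27.1) + 358.0 + 1.26×(155−80.7) = 550.24 kJ/kg
Q = 535000 kJ/min = 8916.7 kJ/s = 8916.7 kJ/s
ṁ = Q/Δh = 8916.7 / 550.24 = 16.205 kg/s

ṁ = 16.2 kg/s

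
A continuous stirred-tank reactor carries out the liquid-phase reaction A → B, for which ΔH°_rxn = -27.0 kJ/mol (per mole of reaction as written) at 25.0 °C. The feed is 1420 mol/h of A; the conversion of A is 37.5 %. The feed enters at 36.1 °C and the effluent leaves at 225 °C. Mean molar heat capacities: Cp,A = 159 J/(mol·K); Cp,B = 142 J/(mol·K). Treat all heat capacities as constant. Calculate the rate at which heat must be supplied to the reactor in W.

Q_in = 7350 W

Extent of reaction ξ = 0.375 × 1420 = 532.5 mol/h
Reaction term: ξ·ΔH°_rxn = 532.5 × -27.0 = -14378 kJ/h
Sensible, feed 36.1→25 °C: -2506.2 kJ/h
Outlet flows (mol/h): A 887.5, B 532.5
Sensible, products 25→225 °C: 43346 kJ/h
Q = ΔH = 26462 kJ/h = 7.3505 kW
Heat supplied = 7350.5 W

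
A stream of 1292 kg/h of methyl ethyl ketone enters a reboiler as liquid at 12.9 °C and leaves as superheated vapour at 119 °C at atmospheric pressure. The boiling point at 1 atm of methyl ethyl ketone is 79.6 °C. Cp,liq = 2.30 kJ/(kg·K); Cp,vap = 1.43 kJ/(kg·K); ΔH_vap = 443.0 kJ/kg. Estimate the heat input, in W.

liquid 12.9→79.6 °C: 153.41 kJ/kg
vaporisation at 79.6 °C: 443 kJ/kg
vapour 79.6→119 °C: 56.342 kJ/kg
Δh = 153.41 + 443 + 56.342 = 652.75 kJ/kg
Q = ṁ·Δh = 1292 kg/h × 652.75 kJ/kg = 843360 kJ/h
|Q| = 234.27 kW = 234270 W

Q = 234000 W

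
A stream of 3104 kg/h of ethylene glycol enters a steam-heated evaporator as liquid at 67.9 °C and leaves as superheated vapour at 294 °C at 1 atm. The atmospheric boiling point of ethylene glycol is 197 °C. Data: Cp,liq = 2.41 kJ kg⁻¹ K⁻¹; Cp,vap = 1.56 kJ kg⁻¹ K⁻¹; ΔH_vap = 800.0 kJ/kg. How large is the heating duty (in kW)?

liquid 67.9→197 °C: 311.13 kJ/kg
vaporisation at 197 °C: 800 kJ/kg
vapour 197→294 °C: 151.32 kJ/kg
Δh = 311.13 + 800 + 151.32 = 1262.5 kJ/kg
Q = ṁ·Δh = 3104 kg/h × 1262.5 kJ/kg = 3.9186e+06 kJ/h
|Q| = 1088.5 kW

Q = 1090 kW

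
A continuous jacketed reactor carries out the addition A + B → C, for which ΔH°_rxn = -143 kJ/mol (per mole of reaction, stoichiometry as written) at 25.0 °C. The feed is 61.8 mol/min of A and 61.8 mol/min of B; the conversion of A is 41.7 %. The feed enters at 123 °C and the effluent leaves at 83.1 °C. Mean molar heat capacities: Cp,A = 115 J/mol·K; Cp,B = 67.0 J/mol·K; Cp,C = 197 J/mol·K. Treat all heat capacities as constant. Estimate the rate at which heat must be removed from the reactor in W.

Q_out = 68500 W

Extent of reaction ξ = 0.417 × 61.8 = 25.771 mol/min
Reaction term: ξ·ΔH°_rxn = 25.771 × -143 = -3685.2 kJ/min
Sensible, feed 123→25 °C: -1102.3 kJ/min
Outlet flows (mol/min): A 36.029, B 36.029, C 25.771
Sensible, products 25→83.1 °C: 675.94 kJ/min
Q = ΔH = -4111.5 kJ/min = -68.525 kW
Heat removed = 68525 W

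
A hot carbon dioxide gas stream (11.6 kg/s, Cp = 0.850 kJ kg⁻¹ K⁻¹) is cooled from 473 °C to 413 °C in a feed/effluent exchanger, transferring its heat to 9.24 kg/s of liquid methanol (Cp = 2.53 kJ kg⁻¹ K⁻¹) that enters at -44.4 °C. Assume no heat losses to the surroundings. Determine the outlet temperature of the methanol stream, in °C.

T_c,out = -19.1 °C

Heat released by hot stream: Q = 11.6 × 0.850 × (473 − 413) = 591.6 kJ/s
Energy balance on cold side (adiabatic exchanger): Q = ṁ_c·Cp_c·(T_c,out − T_c,in)
T_c,out = -44.4 + 591.6/(9.24 × 2.53) = -19.093 °C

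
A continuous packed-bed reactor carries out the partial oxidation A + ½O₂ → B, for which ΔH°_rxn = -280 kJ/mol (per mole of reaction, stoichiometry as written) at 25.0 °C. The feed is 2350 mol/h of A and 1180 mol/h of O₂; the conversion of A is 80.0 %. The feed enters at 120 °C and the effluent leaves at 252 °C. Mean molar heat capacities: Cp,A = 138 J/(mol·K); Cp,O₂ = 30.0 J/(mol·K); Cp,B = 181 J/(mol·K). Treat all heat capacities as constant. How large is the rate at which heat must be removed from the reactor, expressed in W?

Extent of reaction ξ = 0.800 × 2350 = 1880 mol/h
Reaction term: ξ·ΔH°_rxn = 1880 × -280 = -526400 kJ/h
Sensible, feed 120→25 °C: -34172 kJ/h
Outlet flows (mol/h): A 470, O₂ 240, B 1880
Sensible, products 25→252 °C: 93601 kJ/h
Q = ΔH = -466970 kJ/h = -129.71 kW
Heat removed = 129710 W

Q_out = 130000 W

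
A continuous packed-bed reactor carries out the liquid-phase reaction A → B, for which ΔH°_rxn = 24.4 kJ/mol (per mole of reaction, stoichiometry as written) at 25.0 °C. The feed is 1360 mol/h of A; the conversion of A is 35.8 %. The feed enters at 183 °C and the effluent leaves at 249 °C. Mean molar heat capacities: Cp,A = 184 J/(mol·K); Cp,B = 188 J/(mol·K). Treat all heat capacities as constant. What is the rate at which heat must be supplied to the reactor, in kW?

Extent of reaction ξ = 0.358 × 1360 = 486.88 mol/h
Reaction term: ξ·ΔH°_rxn = 486.88 × 24.4 = 11880 kJ/h
Sensible, feed 183→25 °C: -39538 kJ/h
Outlet flows (mol/h): A 873.12, B 486.88
Sensible, products 25→249 °C: 56490 kJ/h
Q = ΔH = 28832 kJ/h = 8.0089 kW
Heat supplied = 8.0089 kW

Q_in = 8.01 kW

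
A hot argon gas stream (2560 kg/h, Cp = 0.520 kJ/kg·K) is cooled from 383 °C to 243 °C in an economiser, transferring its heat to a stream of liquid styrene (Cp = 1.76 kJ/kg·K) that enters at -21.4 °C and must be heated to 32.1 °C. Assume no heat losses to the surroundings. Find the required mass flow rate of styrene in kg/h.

ṁ_c = 1980 kg/h

Heat released by hot stream: Q = 2560 × 0.520 × (383 − 243) = 186370 kJ/h
Energy balance on cold side (adiabatic exchanger): Q = ṁ_c·Cp_c·(T_c,out − T_c,in)
ṁ_c = 186370 / [1.76 × (32.1 − -21.4)] = 1979.3 kg/h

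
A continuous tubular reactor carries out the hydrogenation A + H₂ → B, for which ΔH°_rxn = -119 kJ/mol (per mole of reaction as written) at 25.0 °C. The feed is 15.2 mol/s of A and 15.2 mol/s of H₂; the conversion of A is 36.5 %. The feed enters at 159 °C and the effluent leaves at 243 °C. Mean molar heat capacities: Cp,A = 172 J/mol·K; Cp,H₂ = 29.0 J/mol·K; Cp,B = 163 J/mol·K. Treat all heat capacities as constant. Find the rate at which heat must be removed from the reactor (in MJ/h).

Q_out = 1620 MJ/h

Extent of reaction ξ = 0.365 × 15.2 = 5.548 mol/s
Reaction term: ξ·ΔH°_rxn = 5.548 × -119 = -660.21 kJ/s
Sensible, feed 159→25 °C: -409.4 kJ/s
Outlet flows (mol/s): A 9.652, H₂ 9.652, B 5.548
Sensible, products 25→243 °C: 620.07 kJ/s
Q = ΔH = -449.53 kJ/s = -449.53 kW
Heat removed = 1618.3 MJ/h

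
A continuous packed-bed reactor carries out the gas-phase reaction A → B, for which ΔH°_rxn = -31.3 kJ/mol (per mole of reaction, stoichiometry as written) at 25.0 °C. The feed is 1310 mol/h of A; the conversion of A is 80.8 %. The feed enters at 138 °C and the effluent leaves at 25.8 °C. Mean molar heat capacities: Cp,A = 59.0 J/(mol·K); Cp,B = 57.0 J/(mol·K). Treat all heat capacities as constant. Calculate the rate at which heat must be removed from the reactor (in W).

Q_out = 11600 W

Extent of reaction ξ = 0.808 × 1310 = 1058.5 mol/h
Reaction term: ξ·ΔH°_rxn = 1058.5 × -31.3 = -33130 kJ/h
Sensible, feed 138→25 °C: -8733.8 kJ/h
Outlet flows (mol/h): A 251.52, B 1058.5
Sensible, products 25→25.8 °C: 60.138 kJ/h
Q = ΔH = -41804 kJ/h = -11.612 kW
Heat removed = 11612 W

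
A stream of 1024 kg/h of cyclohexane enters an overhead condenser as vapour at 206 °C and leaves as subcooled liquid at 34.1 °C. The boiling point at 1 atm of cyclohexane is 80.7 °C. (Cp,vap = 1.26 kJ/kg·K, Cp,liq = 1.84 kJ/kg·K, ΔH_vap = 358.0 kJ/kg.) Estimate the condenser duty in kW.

Q_c = 171 kW

vapour 206→80.7 °C: -157.88 kJ/kg
condensation at 80.7 °C: -358 kJ/kg
liquid 80.7→34.1 °C: -85.744 kJ/kg
Δh = -157.88 + -358 + -85.744 = -601.62 kJ/kg
Q = ṁ·Δh = 1024 kg/h × -601.62 kJ/kg = -616060 kJ/h
|Q| = 171.13 kW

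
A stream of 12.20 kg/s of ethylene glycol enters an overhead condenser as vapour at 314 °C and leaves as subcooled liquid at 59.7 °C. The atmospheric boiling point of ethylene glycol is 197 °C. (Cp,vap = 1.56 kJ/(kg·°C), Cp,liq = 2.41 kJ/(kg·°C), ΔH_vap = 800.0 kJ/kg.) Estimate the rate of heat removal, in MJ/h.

Q_c = 57700 MJ/h

vapour 314→197 °C: -182.52 kJ/kg
condensation at 197 °C: -800 kJ/kg
liquid 197→59.7 °C: -330.89 kJ/kg
Δh = -182.52 + -800 + -330.89 = -1313.4 kJ/kg
Q = ṁ·Δh = 12.20 kg/s × -1313.4 kJ/kg = -16024 kJ/s
|Q| = 16024 kW = 57685 MJ/h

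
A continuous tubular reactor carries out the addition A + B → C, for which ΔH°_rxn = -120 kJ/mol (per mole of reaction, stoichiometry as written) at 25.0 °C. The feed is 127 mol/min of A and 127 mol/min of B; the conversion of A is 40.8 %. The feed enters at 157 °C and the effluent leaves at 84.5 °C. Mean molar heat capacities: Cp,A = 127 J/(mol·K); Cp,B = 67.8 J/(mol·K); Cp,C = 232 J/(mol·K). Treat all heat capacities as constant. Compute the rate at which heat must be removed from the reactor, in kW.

Extent of reaction ξ = 0.408 × 127 = 51.816 mol/min
Reaction term: ξ·ΔH°_rxn = 51.816 × -120 = -6217.9 kJ/min
Sensible, feed 157→25 °C: -3265.6 kJ/min
Outlet flows (mol/min): A 75.184, B 75.184, C 51.816
Sensible, products 25→84.5 °C: 1586.7 kJ/min
Q = ΔH = -7896.9 kJ/min = -131.61 kW
Heat removed = 131.61 kW

Q_out = 132 kW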